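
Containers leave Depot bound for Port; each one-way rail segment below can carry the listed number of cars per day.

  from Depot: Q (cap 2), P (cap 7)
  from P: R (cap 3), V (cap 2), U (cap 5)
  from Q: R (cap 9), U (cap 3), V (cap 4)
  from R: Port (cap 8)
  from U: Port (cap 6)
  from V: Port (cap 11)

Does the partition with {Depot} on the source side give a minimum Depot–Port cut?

Given cut capacity: 7 + 2 = 9.
Augment Depot→P→R→Port: bottleneck 3, flow now 3.
Augment Depot→P→U→Port: bottleneck 4, flow now 7.
Augment Depot→Q→R→Port: bottleneck 2, flow now 9.
No augmenting path remains; maximum flow = 9.
Cut capacity 9 equals the max flow, so it is a minimum cut.

Yes — it is a minimum cut (capacity 9).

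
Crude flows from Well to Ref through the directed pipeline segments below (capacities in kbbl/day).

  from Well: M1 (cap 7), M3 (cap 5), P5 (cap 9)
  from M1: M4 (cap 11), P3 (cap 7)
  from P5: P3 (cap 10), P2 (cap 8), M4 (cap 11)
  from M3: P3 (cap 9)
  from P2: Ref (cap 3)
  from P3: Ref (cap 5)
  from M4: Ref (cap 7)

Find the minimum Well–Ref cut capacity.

Augment Well→M1→P3→Ref: bottleneck 5, flow now 5.
Augment Well→M1→M4→Ref: bottleneck 2, flow now 7.
Augment Well→P5→P2→Ref: bottleneck 3, flow now 10.
Augment Well→P5→M4→Ref: bottleneck 5, flow now 15.
No augmenting path remains; maximum flow = 15.
By max-flow min-cut, the minimum cut capacity equals the max flow.
In the residual graph, reachable from Well: {Well, M1, P5, M3, P2, P3, M4}.
Min-cut edges: P2→Ref (3), P3→Ref (5), M4→Ref (7); capacity 3 + 5 + 7 = 15.

15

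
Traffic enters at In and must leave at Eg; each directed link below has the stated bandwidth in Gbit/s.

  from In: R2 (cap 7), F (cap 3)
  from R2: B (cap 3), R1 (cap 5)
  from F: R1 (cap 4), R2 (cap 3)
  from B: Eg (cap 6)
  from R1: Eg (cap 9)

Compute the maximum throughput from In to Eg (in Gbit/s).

10

Augment In→R2→B→Eg: bottleneck 3, flow now 3.
Augment In→R2→R1→Eg: bottleneck 4, flow now 7.
Augment In→F→R1→Eg: bottleneck 3, flow now 10.
No augmenting path remains; maximum flow = 10.
In the residual graph, reachable from In: {In}.
Min-cut edges: In→R2 (7), In→F (3); capacity 7 + 3 = 10.
This cut is saturated, so no flow can exceed 10.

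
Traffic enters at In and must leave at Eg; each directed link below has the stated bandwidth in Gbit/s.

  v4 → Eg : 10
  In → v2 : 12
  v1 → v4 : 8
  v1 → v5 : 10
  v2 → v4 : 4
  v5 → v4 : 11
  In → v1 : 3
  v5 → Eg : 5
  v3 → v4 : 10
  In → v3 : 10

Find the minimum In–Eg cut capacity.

13

Augment In→v1→v4→Eg: bottleneck 3, flow now 3.
Augment In→v2→v4→Eg: bottleneck 4, flow now 7.
Augment In→v3→v4→Eg: bottleneck 3, flow now 10.
Augment In→v3→v4→v1→v5→Eg: bottleneck 3, flow now 13. (uses reverse residual edge)
No augmenting path remains; maximum flow = 13.
By max-flow min-cut, the minimum cut capacity equals the max flow.
In the residual graph, reachable from In: {In, v2, v3, v4}.
Min-cut edges: In→v1 (3), v4→Eg (10); capacity 3 + 10 = 13.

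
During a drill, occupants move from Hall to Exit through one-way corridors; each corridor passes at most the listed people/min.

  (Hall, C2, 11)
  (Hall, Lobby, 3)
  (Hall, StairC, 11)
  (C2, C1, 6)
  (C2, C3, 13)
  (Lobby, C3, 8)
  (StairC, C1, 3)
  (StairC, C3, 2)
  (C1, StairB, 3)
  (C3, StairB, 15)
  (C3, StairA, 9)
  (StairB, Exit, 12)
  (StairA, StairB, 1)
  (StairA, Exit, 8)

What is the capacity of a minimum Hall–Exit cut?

Augment Hall→C2→C1→StairB→Exit: bottleneck 3, flow now 3.
Augment Hall→C2→C3→StairB→Exit: bottleneck 8, flow now 11.
Augment Hall→Lobby→C3→StairB→Exit: bottleneck 1, flow now 12.
Augment Hall→Lobby→C3→StairA→Exit: bottleneck 2, flow now 14.
Augment Hall→StairC→C3→StairA→Exit: bottleneck 2, flow now 16.
Augment Hall→StairC→C1→C2→C3→StairA→Exit: bottleneck 3, flow now 19. (uses reverse residual edge)
No augmenting path remains; maximum flow = 19.
By max-flow min-cut, the minimum cut capacity equals the max flow.
In the residual graph, reachable from Hall: {Hall, StairC}.
Min-cut edges: Hall→C2 (11), Hall→Lobby (3), StairC→C1 (3), StairC→C3 (2); capacity 11 + 3 + 3 + 2 = 19.

19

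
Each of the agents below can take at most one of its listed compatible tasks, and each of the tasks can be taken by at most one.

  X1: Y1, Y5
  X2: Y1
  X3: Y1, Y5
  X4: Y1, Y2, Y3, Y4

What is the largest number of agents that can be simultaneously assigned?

3

Unit-capacity flow: source→left, listed edges, right→sink; max matching = max flow.
Augmenting path X1→Y1 (+1); matched 1.
Augmenting path X3→Y5 (+1); matched 2.
Augmenting path X4→Y2 (+1); matched 3.
No augmenting path remains; maximum matching = 3.
König certificate: {X4, Y1, Y5} is a vertex cover of size 3 (every listed pair touches it), so no matching can be larger.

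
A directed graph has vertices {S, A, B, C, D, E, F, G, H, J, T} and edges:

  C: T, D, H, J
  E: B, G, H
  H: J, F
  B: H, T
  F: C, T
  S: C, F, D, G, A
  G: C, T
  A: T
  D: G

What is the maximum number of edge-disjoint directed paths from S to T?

4

Assign every edge capacity 1; by Menger, the answer equals the max flow.
Path S→A→T (+1); total 1.
Path S→C→T (+1); total 2.
Path S→F→T (+1); total 3.
Path S→G→T (+1); total 4.
No residual S→T path; max flow = 4.
Certifying cut of size 4: {C→T, F→T, G→T, S→A}.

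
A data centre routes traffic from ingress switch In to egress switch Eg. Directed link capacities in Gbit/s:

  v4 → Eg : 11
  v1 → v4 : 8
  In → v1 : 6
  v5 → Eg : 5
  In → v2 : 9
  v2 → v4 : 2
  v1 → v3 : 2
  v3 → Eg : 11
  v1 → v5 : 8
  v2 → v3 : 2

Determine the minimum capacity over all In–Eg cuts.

10

Augment In→v1→v3→Eg: bottleneck 2, flow now 2.
Augment In→v1→v4→Eg: bottleneck 4, flow now 6.
Augment In→v2→v3→Eg: bottleneck 2, flow now 8.
Augment In→v2→v4→Eg: bottleneck 2, flow now 10.
No augmenting path remains; maximum flow = 10.
By max-flow min-cut, the minimum cut capacity equals the max flow.
In the residual graph, reachable from In: {In, v2}.
Min-cut edges: In→v1 (6), v2→v3 (2), v2→v4 (2); capacity 6 + 2 + 2 = 10.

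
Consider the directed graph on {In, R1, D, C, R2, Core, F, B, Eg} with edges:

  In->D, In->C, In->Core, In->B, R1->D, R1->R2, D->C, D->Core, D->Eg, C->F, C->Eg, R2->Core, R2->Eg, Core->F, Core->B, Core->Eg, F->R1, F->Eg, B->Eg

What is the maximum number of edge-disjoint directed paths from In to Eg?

Assign every edge capacity 1; by Menger, the answer equals the max flow.
Path In→D→Eg (+1); total 1.
Path In→C→Eg (+1); total 2.
Path In→Core→Eg (+1); total 3.
Path In→B→Eg (+1); total 4.
No residual In→Eg path; max flow = 4.
Certifying cut of size 4: {In→B, In→C, In→Core, In→D}.

4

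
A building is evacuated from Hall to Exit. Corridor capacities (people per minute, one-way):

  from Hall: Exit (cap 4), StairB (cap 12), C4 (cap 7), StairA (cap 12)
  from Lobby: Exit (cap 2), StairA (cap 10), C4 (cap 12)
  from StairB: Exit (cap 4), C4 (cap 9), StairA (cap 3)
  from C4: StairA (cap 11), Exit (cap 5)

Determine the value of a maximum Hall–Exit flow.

13

Augment Hall→Exit: bottleneck 4, flow now 4.
Augment Hall→StairB→Exit: bottleneck 4, flow now 8.
Augment Hall→C4→Exit: bottleneck 5, flow now 13.
No augmenting path remains; maximum flow = 13.
In the residual graph, reachable from Hall: {Hall, StairB, C4, StairA}.
Min-cut edges: Hall→Exit (4), StairB→Exit (4), C4→Exit (5); capacity 4 + 4 + 5 = 13.
This cut is saturated, so no flow can exceed 13.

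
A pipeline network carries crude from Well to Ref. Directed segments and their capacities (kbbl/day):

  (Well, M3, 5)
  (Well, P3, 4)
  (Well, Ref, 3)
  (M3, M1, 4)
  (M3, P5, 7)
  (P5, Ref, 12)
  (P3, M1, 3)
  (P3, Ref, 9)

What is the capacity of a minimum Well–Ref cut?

12

Augment Well→Ref: bottleneck 3, flow now 3.
Augment Well→P3→Ref: bottleneck 4, flow now 7.
Augment Well→M3→P5→Ref: bottleneck 5, flow now 12.
No augmenting path remains; maximum flow = 12.
By max-flow min-cut, the minimum cut capacity equals the max flow.
In the residual graph, reachable from Well: {Well}.
Min-cut edges: Well→M3 (5), Well→P3 (4), Well→Ref (3); capacity 5 + 4 + 3 = 12.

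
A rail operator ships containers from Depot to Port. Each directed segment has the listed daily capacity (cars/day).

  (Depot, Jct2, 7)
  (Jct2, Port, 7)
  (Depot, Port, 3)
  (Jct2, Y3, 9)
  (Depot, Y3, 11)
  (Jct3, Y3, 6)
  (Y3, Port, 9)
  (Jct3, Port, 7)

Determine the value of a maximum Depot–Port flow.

19

Augment Depot→Port: bottleneck 3, flow now 3.
Augment Depot→Jct2→Port: bottleneck 7, flow now 10.
Augment Depot→Y3→Port: bottleneck 9, flow now 19.
No augmenting path remains; maximum flow = 19.
In the residual graph, reachable from Depot: {Depot, Y3}.
Min-cut edges: Depot→Jct2 (7), Depot→Port (3), Y3→Port (9); capacity 7 + 3 + 9 = 19.
This cut is saturated, so no flow can exceed 19.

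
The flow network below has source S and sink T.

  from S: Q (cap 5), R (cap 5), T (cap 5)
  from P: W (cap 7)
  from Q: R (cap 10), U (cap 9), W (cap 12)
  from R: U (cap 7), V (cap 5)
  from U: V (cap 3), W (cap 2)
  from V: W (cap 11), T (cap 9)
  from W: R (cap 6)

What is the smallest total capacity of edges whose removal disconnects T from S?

13

Augment S→T: bottleneck 5, flow now 5.
Augment S→R→V→T: bottleneck 5, flow now 10.
Augment S→Q→U→V→T: bottleneck 3, flow now 13.
No augmenting path remains; maximum flow = 13.
By max-flow min-cut, the minimum cut capacity equals the max flow.
In the residual graph, reachable from S: {S, Q, R, U, W}.
Min-cut edges: S→T (5), R→V (5), U→V (3); capacity 5 + 5 + 3 = 13.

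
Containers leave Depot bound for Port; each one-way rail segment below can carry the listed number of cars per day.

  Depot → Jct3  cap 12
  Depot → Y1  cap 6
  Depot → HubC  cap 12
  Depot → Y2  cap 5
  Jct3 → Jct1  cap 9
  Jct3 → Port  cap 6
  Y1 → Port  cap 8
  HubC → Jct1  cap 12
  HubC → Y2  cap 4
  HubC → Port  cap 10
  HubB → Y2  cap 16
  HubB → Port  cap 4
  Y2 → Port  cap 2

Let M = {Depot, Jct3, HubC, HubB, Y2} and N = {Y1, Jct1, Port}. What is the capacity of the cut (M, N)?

49

Edges leaving {Depot, Jct3, HubC, HubB, Y2}: Depot→Y1 (6), Jct3→Jct1 (9), Jct3→Port (6), HubC→Jct1 (12), HubC→Port (10), HubB→Port (4), Y2→Port (2).
Cut capacity = 6 + 9 + 6 + 12 + 10 + 4 + 2 = 49.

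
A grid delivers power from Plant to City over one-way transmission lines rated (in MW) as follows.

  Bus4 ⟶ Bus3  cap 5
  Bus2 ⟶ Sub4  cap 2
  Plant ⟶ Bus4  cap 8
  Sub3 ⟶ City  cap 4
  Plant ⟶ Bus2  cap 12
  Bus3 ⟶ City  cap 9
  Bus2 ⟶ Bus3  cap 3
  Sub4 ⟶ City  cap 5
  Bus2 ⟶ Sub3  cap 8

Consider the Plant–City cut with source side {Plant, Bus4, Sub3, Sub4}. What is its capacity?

Edges leaving {Plant, Bus4, Sub3, Sub4}: Plant→Bus2 (12), Bus4→Bus3 (5), Sub3→City (4), Sub4→City (5).
Cut capacity = 12 + 5 + 4 + 5 = 26.

26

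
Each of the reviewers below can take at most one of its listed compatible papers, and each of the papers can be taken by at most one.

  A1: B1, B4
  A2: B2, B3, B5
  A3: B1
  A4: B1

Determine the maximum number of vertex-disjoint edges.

3

Unit-capacity flow: source→left, listed edges, right→sink; max matching = max flow.
Augmenting path A1→B1 (+1); matched 1.
Augmenting path A2→B2 (+1); matched 2.
Augmenting path A3→B1→A1→B4 (+1); matched 3.
No augmenting path remains; maximum matching = 3.
König certificate: {A1, A2, B1} is a vertex cover of size 3 (every listed pair touches it), so no matching can be larger.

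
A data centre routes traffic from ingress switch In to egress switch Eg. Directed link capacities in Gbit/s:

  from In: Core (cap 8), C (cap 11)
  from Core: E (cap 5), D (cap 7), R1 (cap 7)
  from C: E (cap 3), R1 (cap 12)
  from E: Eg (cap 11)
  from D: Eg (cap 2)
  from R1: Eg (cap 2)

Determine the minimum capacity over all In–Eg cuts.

Augment In→Core→E→Eg: bottleneck 5, flow now 5.
Augment In→Core→D→Eg: bottleneck 2, flow now 7.
Augment In→Core→R1→Eg: bottleneck 1, flow now 8.
Augment In→C→E→Eg: bottleneck 3, flow now 11.
Augment In→C→R1→Eg: bottleneck 1, flow now 12.
No augmenting path remains; maximum flow = 12.
By max-flow min-cut, the minimum cut capacity equals the max flow.
In the residual graph, reachable from In: {In, Core, C, D, R1}.
Min-cut edges: Core→E (5), C→E (3), D→Eg (2), R1→Eg (2); capacity 5 + 3 + 2 + 2 = 12.

12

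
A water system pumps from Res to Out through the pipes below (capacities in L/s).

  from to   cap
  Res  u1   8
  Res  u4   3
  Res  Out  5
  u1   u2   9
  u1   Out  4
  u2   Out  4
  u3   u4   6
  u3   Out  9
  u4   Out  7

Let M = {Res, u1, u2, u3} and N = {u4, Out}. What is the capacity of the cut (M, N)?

31

Edges leaving {Res, u1, u2, u3}: Res→u4 (3), Res→Out (5), u1→Out (4), u2→Out (4), u3→u4 (6), u3→Out (9).
Cut capacity = 3 + 5 + 4 + 4 + 6 + 9 = 31.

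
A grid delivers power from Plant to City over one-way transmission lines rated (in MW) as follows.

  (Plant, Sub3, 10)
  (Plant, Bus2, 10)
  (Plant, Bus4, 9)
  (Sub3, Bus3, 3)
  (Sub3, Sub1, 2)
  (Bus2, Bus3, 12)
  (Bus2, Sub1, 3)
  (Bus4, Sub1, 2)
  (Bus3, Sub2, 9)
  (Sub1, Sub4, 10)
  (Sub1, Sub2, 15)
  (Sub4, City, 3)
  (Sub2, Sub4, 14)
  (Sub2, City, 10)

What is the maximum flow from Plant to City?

13

Augment Plant→Sub3→Bus3→Sub2→City: bottleneck 3, flow now 3.
Augment Plant→Sub3→Sub1→Sub4→City: bottleneck 2, flow now 5.
Augment Plant→Bus2→Bus3→Sub2→City: bottleneck 6, flow now 11.
Augment Plant→Bus2→Sub1→Sub4→City: bottleneck 1, flow now 12.
Augment Plant→Bus2→Sub1→Sub2→City: bottleneck 1, flow now 13.
No augmenting path remains; maximum flow = 13.
In the residual graph, reachable from Plant: {Plant, Sub3, Bus2, Bus4, Bus3, Sub1, Sub4, Sub2}.
Min-cut edges: Sub4→City (3), Sub2→City (10); capacity 3 + 10 = 13.
This cut is saturated, so no flow can exceed 13.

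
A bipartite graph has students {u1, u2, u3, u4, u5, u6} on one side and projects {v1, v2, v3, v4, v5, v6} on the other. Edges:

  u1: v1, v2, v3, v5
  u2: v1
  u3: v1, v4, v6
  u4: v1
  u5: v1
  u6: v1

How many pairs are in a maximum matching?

Unit-capacity flow: source→left, listed edges, right→sink; max matching = max flow.
Augmenting path u1→v1 (+1); matched 1.
Augmenting path u3→v4 (+1); matched 2.
Augmenting path u2→v1→u1→v2 (+1); matched 3.
No augmenting path remains; maximum matching = 3.
König certificate: {u1, u3, v1} is a vertex cover of size 3 (every listed pair touches it), so no matching can be larger.

3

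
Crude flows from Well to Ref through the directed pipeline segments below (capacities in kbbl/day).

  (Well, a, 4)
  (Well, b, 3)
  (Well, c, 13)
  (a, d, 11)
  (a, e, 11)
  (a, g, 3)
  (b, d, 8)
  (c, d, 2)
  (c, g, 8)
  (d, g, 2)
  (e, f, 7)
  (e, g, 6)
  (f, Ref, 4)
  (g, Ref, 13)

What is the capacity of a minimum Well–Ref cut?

Augment Well→a→g→Ref: bottleneck 3, flow now 3.
Augment Well→c→g→Ref: bottleneck 8, flow now 11.
Augment Well→a→d→g→Ref: bottleneck 1, flow now 12.
Augment Well→b→d→g→Ref: bottleneck 1, flow now 13.
Augment Well→b→d→a→e→f→Ref: bottleneck 1, flow now 14. (uses reverse residual edge)
No augmenting path remains; maximum flow = 14.
By max-flow min-cut, the minimum cut capacity equals the max flow.
In the residual graph, reachable from Well: {Well, b, c, d}.
Min-cut edges: Well→a (4), c→g (8), d→g (2); capacity 4 + 8 + 2 = 14.

14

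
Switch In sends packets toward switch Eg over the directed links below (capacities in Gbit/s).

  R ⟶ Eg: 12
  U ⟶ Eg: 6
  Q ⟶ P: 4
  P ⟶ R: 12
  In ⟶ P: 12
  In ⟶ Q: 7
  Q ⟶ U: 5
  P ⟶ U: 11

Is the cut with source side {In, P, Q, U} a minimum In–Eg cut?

Given cut capacity: 12 + 6 = 18.
Augment In→P→R→Eg: bottleneck 12, flow now 12.
Augment In→Q→U→Eg: bottleneck 5, flow now 17.
Augment In→Q→P→U→Eg: bottleneck 1, flow now 18.
No augmenting path remains; maximum flow = 18.
Cut capacity 18 equals the max flow, so it is a minimum cut.

Yes — it is a minimum cut (capacity 18).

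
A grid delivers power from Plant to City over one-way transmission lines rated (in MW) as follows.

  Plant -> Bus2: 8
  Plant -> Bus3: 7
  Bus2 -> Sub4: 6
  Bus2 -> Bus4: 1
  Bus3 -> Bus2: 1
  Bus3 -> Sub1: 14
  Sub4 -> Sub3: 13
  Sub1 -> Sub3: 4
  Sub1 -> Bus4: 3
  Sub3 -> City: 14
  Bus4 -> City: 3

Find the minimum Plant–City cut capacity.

Augment Plant→Bus2→Bus4→City: bottleneck 1, flow now 1.
Augment Plant→Bus2→Sub4→Sub3→City: bottleneck 6, flow now 7.
Augment Plant→Bus3→Sub1→Sub3→City: bottleneck 4, flow now 11.
Augment Plant→Bus3→Sub1→Bus4→City: bottleneck 2, flow now 13.
No augmenting path remains; maximum flow = 13.
By max-flow min-cut, the minimum cut capacity equals the max flow.
In the residual graph, reachable from Plant: {Plant, Bus2, Bus3, Sub1, Bus4}.
Min-cut edges: Bus2→Sub4 (6), Sub1→Sub3 (4), Bus4→City (3); capacity 6 + 4 + 3 = 13.

13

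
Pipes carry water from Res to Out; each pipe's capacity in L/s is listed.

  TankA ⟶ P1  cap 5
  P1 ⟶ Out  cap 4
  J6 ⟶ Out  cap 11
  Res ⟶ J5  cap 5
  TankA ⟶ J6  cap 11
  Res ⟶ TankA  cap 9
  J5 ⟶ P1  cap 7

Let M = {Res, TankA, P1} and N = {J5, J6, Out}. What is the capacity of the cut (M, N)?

Edges leaving {Res, TankA, P1}: Res→J5 (5), TankA→J6 (11), P1→Out (4).
Cut capacity = 5 + 11 + 4 = 20.

20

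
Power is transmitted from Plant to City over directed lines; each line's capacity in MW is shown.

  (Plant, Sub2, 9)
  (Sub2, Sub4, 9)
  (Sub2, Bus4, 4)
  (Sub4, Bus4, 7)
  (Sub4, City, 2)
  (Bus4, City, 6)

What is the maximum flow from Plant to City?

Augment Plant→Sub2→Sub4→City: bottleneck 2, flow now 2.
Augment Plant→Sub2→Bus4→City: bottleneck 4, flow now 6.
Augment Plant→Sub2→Sub4→Bus4→City: bottleneck 2, flow now 8.
No augmenting path remains; maximum flow = 8.
In the residual graph, reachable from Plant: {Plant, Sub2, Sub4, Bus4}.
Min-cut edges: Sub4→City (2), Bus4→City (6); capacity 2 + 6 = 8.
This cut is saturated, so no flow can exceed 8.

8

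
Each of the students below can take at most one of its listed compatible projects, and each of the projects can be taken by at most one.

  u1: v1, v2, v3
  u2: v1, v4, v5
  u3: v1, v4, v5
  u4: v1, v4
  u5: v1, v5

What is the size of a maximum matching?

4

Unit-capacity flow: source→left, listed edges, right→sink; max matching = max flow.
Augmenting path u1→v1 (+1); matched 1.
Augmenting path u2→v4 (+1); matched 2.
Augmenting path u3→v5 (+1); matched 3.
Augmenting path u4→v1→u1→v2 (+1); matched 4.
No augmenting path remains; maximum matching = 4.
König certificate: {u1, v1, v4, v5} is a vertex cover of size 4 (every listed pair touches it), so no matching can be larger.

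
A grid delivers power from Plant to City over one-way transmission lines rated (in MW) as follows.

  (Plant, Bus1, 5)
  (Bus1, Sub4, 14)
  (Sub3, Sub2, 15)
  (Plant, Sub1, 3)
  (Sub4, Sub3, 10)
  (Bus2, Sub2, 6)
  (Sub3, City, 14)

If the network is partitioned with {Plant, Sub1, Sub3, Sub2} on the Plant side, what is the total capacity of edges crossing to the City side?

19

Edges leaving {Plant, Sub1, Sub3, Sub2}: Plant→Bus1 (5), Sub3→City (14).
Cut capacity = 5 + 14 = 19.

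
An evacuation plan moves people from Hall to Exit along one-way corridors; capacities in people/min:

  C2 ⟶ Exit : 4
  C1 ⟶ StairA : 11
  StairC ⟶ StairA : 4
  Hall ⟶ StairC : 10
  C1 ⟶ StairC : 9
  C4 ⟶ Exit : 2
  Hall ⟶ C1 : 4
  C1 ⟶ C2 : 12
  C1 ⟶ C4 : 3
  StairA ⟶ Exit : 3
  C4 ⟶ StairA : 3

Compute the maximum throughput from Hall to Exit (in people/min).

7

Augment Hall→C1→StairA→Exit: bottleneck 3, flow now 3.
Augment Hall→C1→C2→Exit: bottleneck 1, flow now 4.
Augment Hall→StairC→StairA→C1→C2→Exit: bottleneck 3, flow now 7. (uses reverse residual edge)
No augmenting path remains; maximum flow = 7.
In the residual graph, reachable from Hall: {Hall, StairC, StairA}.
Min-cut edges: Hall→C1 (4), StairA→Exit (3); capacity 4 + 3 = 7.
This cut is saturated, so no flow can exceed 7.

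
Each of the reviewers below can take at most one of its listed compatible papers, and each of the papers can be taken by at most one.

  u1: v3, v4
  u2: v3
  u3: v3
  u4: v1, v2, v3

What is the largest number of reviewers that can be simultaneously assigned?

Unit-capacity flow: source→left, listed edges, right→sink; max matching = max flow.
Augmenting path u1→v3 (+1); matched 1.
Augmenting path u4→v1 (+1); matched 2.
Augmenting path u2→v3→u1→v4 (+1); matched 3.
No augmenting path remains; maximum matching = 3.
König certificate: {u1, u4, v3} is a vertex cover of size 3 (every listed pair touches it), so no matching can be larger.

3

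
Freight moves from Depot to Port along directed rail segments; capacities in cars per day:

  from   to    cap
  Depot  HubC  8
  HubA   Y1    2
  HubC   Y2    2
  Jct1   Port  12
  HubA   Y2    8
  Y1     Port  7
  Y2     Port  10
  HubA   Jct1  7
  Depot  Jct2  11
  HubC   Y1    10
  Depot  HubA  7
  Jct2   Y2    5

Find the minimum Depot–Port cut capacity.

Augment Depot→HubA→Y1→Port: bottleneck 2, flow now 2.
Augment Depot→HubA→Jct1→Port: bottleneck 5, flow now 7.
Augment Depot→HubC→Y1→Port: bottleneck 5, flow now 12.
Augment Depot→HubC→Y2→Port: bottleneck 2, flow now 14.
Augment Depot→Jct2→Y2→Port: bottleneck 5, flow now 19.
Augment Depot→HubC→Y1→HubA→Jct1→Port: bottleneck 1, flow now 20. (uses reverse residual edge)
No augmenting path remains; maximum flow = 20.
By max-flow min-cut, the minimum cut capacity equals the max flow.
In the residual graph, reachable from Depot: {Depot, Jct2}.
Min-cut edges: Depot→HubA (7), Depot→HubC (8), Jct2→Y2 (5); capacity 7 + 8 + 5 = 20.

20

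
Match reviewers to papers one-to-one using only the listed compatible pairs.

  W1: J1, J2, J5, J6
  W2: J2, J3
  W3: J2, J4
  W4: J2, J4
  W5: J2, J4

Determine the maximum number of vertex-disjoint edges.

4

Unit-capacity flow: source→left, listed edges, right→sink; max matching = max flow.
Augmenting path W1→J1 (+1); matched 1.
Augmenting path W2→J2 (+1); matched 2.
Augmenting path W3→J4 (+1); matched 3.
Augmenting path W4→J2→W2→J3 (+1); matched 4.
No augmenting path remains; maximum matching = 4.
König certificate: {W1, W2, J2, J4} is a vertex cover of size 4 (every listed pair touches it), so no matching can be larger.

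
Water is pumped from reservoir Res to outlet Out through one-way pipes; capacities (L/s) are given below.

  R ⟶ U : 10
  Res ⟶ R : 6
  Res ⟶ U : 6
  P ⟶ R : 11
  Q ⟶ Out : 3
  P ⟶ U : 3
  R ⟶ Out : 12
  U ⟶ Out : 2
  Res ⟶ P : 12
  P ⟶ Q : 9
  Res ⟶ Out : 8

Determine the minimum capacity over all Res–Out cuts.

Augment Res→Out: bottleneck 8, flow now 8.
Augment Res→R→Out: bottleneck 6, flow now 14.
Augment Res→U→Out: bottleneck 2, flow now 16.
Augment Res→P→Q→Out: bottleneck 3, flow now 19.
Augment Res→P→R→Out: bottleneck 6, flow now 25.
No augmenting path remains; maximum flow = 25.
By max-flow min-cut, the minimum cut capacity equals the max flow.
In the residual graph, reachable from Res: {Res, P, Q, R, U}.
Min-cut edges: Res→Out (8), Q→Out (3), R→Out (12), U→Out (2); capacity 8 + 3 + 12 + 2 = 25.

25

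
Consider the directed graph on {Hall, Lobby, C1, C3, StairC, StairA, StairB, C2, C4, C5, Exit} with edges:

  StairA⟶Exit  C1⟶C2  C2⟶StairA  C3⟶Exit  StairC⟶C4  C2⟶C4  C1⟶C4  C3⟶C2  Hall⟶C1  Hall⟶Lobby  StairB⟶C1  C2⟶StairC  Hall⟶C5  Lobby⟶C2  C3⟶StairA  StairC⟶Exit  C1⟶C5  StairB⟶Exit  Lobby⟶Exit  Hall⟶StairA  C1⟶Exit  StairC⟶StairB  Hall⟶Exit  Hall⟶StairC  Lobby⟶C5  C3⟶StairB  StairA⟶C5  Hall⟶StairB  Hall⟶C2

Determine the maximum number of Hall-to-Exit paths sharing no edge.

6

Assign every edge capacity 1; by Menger, the answer equals the max flow.
Path Hall→Exit (+1); total 1.
Path Hall→Lobby→Exit (+1); total 2.
Path Hall→C1→Exit (+1); total 3.
Path Hall→StairC→Exit (+1); total 4.
Path Hall→StairA→Exit (+1); total 5.
Path Hall→StairB→Exit (+1); total 6.
No residual Hall→Exit path; max flow = 6.
Certifying cut of size 6: {C1→Exit, Hall→Exit, Hall→Lobby, StairA→Exit, StairB→Exit, StairC→Exit}.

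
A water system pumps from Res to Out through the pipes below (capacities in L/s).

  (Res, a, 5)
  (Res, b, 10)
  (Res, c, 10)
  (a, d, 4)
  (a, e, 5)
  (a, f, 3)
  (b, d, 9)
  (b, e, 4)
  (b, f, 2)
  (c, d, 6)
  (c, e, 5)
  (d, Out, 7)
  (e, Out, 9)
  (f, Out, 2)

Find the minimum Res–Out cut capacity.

18

Augment Res→a→d→Out: bottleneck 4, flow now 4.
Augment Res→a→e→Out: bottleneck 1, flow now 5.
Augment Res→b→d→Out: bottleneck 3, flow now 8.
Augment Res→b→e→Out: bottleneck 4, flow now 12.
Augment Res→b→f→Out: bottleneck 2, flow now 14.
Augment Res→c→e→Out: bottleneck 4, flow now 18.
No augmenting path remains; maximum flow = 18.
By max-flow min-cut, the minimum cut capacity equals the max flow.
In the residual graph, reachable from Res: {Res, a, b, c, d, e, f}.
Min-cut edges: d→Out (7), e→Out (9), f→Out (2); capacity 7 + 9 + 2 = 18.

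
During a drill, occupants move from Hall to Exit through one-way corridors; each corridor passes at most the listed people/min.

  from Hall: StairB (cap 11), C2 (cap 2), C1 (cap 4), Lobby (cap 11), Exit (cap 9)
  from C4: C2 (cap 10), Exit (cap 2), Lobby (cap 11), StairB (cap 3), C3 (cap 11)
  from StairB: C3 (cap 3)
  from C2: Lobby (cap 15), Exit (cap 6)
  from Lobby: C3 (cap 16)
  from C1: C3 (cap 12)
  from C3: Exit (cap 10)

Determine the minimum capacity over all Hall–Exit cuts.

21

Augment Hall→Exit: bottleneck 9, flow now 9.
Augment Hall→C2→Exit: bottleneck 2, flow now 11.
Augment Hall→StairB→C3→Exit: bottleneck 3, flow now 14.
Augment Hall→Lobby→C3→Exit: bottleneck 7, flow now 21.
No augmenting path remains; maximum flow = 21.
By max-flow min-cut, the minimum cut capacity equals the max flow.
In the residual graph, reachable from Hall: {Hall, StairB, Lobby, C1, C3}.
Min-cut edges: Hall→C2 (2), Hall→Exit (9), C3→Exit (10); capacity 2 + 9 + 10 = 21.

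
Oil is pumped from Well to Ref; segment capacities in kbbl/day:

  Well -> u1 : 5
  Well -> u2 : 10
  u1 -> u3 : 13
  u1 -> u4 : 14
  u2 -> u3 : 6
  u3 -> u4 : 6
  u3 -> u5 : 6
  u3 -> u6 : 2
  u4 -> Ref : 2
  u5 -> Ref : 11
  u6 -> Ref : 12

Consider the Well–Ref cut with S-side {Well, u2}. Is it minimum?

Given cut capacity: 5 + 6 = 11.
Augment Well→u1→u4→Ref: bottleneck 2, flow now 2.
Augment Well→u1→u3→u5→Ref: bottleneck 3, flow now 5.
Augment Well→u2→u3→u5→Ref: bottleneck 3, flow now 8.
Augment Well→u2→u3→u6→Ref: bottleneck 2, flow now 10.
No augmenting path remains; maximum flow = 10.
In the residual graph, reachable from Well: {Well, u1, u2, u3, u4}.
Min-cut edges: u3→u5 (6), u3→u6 (2), u4→Ref (2); capacity 6 + 2 + 2 = 10.
Cut capacity 11 exceeds the max flow 10, so it is not minimum.

No — its capacity is 11, but the minimum cut has capacity 10.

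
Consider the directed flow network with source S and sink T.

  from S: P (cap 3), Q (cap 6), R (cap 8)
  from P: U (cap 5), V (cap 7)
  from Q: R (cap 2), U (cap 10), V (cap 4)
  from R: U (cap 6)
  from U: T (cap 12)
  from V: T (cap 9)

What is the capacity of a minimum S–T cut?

Augment S→P→U→T: bottleneck 3, flow now 3.
Augment S→Q→U→T: bottleneck 6, flow now 9.
Augment S→R→U→T: bottleneck 3, flow now 12.
Augment S→R→U→P→V→T: bottleneck 3, flow now 15. (uses reverse residual edge)
No augmenting path remains; maximum flow = 15.
By max-flow min-cut, the minimum cut capacity equals the max flow.
In the residual graph, reachable from S: {S, R}.
Min-cut edges: S→P (3), S→Q (6), R→U (6); capacity 3 + 6 + 6 = 15.

15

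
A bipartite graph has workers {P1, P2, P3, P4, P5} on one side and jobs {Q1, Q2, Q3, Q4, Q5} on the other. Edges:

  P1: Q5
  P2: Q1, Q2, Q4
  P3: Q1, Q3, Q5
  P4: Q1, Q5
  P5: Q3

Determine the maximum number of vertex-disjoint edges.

Unit-capacity flow: source→left, listed edges, right→sink; max matching = max flow.
Augmenting path P1→Q5 (+1); matched 1.
Augmenting path P2→Q1 (+1); matched 2.
Augmenting path P3→Q3 (+1); matched 3.
Augmenting path P4→Q1→P2→Q2 (+1); matched 4.
No augmenting path remains; maximum matching = 4.
König certificate: {P2, Q1, Q3, Q5} is a vertex cover of size 4 (every listed pair touches it), so no matching can be larger.

4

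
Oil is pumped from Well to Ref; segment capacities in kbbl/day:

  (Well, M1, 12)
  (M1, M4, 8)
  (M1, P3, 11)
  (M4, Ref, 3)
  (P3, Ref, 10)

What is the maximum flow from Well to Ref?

Augment Well→M1→M4→Ref: bottleneck 3, flow now 3.
Augment Well→M1→P3→Ref: bottleneck 9, flow now 12.
No augmenting path remains; maximum flow = 12.
In the residual graph, reachable from Well: {Well}.
Min-cut edges: Well→M1 (12); capacity 12 = 12.
This cut is saturated, so no flow can exceed 12.

12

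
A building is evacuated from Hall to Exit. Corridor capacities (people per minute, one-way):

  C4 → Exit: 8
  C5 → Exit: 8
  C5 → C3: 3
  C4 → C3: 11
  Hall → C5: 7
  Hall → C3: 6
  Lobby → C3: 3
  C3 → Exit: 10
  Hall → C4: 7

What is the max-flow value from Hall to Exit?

20

Augment Hall→C4→Exit: bottleneck 7, flow now 7.
Augment Hall→C5→Exit: bottleneck 7, flow now 14.
Augment Hall→C3→Exit: bottleneck 6, flow now 20.
No augmenting path remains; maximum flow = 20.
In the residual graph, reachable from Hall: {Hall}.
Min-cut edges: Hall→C4 (7), Hall→C5 (7), Hall→C3 (6); capacity 7 + 7 + 6 = 20.
This cut is saturated, so no flow can exceed 20.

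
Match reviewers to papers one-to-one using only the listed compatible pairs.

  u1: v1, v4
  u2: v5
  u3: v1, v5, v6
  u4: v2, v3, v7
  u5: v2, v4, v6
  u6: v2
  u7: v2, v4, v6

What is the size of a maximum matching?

6

Unit-capacity flow: source→left, listed edges, right→sink; max matching = max flow.
Augmenting path u1→v1 (+1); matched 1.
Augmenting path u2→v5 (+1); matched 2.
Augmenting path u3→v6 (+1); matched 3.
Augmenting path u4→v2 (+1); matched 4.
Augmenting path u5→v4 (+1); matched 5.
Augmenting path u6→v2→u4→v3 (+1); matched 6.
No augmenting path remains; maximum matching = 6.
König certificate: {u4, v1, v2, v4, v5, v6} is a vertex cover of size 6 (every listed pair touches it), so no matching can be larger.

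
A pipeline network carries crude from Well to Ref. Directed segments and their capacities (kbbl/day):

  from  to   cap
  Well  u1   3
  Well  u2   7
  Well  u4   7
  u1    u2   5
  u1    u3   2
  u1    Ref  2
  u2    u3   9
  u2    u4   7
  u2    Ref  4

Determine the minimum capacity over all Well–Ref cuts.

6

Augment Well→u1→Ref: bottleneck 2, flow now 2.
Augment Well→u2→Ref: bottleneck 4, flow now 6.
No augmenting path remains; maximum flow = 6.
By max-flow min-cut, the minimum cut capacity equals the max flow.
In the residual graph, reachable from Well: {Well, u1, u2, u3, u4}.
Min-cut edges: u1→Ref (2), u2→Ref (4); capacity 2 + 4 = 6.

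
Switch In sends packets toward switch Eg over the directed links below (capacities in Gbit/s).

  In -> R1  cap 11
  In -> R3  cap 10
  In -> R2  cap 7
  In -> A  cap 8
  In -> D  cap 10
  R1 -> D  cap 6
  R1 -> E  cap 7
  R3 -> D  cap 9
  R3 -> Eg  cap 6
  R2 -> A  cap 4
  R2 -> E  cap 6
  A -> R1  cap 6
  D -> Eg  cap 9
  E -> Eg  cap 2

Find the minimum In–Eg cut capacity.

17

Augment In→R3→Eg: bottleneck 6, flow now 6.
Augment In→D→Eg: bottleneck 9, flow now 15.
Augment In→R1→E→Eg: bottleneck 2, flow now 17.
No augmenting path remains; maximum flow = 17.
By max-flow min-cut, the minimum cut capacity equals the max flow.
In the residual graph, reachable from In: {In, R1, R3, R2, A, D, E}.
Min-cut edges: R3→Eg (6), D→Eg (9), E→Eg (2); capacity 6 + 9 + 2 = 17.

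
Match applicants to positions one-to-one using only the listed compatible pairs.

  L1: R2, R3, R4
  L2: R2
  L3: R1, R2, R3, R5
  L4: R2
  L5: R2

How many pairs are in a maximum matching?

Unit-capacity flow: source→left, listed edges, right→sink; max matching = max flow.
Augmenting path L1→R2 (+1); matched 1.
Augmenting path L3→R1 (+1); matched 2.
Augmenting path L2→R2→L1→R3 (+1); matched 3.
No augmenting path remains; maximum matching = 3.
König certificate: {L1, L3, R2} is a vertex cover of size 3 (every listed pair touches it), so no matching can be larger.

3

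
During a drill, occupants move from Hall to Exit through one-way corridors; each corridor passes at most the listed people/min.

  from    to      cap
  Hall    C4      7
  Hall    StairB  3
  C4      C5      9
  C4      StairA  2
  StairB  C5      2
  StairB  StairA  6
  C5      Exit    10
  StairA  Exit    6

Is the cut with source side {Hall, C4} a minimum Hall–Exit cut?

Given cut capacity: 3 + 9 + 2 = 14.
Augment Hall→C4→C5→Exit: bottleneck 7, flow now 7.
Augment Hall→StairB→C5→Exit: bottleneck 2, flow now 9.
Augment Hall→StairB→StairA→Exit: bottleneck 1, flow now 10.
No augmenting path remains; maximum flow = 10.
In the residual graph, reachable from Hall: {Hall}.
Min-cut edges: Hall→C4 (7), Hall→StairB (3); capacity 7 + 3 = 10.
Cut capacity 14 exceeds the max flow 10, so it is not minimum.

No — its capacity is 14, but the minimum cut has capacity 10.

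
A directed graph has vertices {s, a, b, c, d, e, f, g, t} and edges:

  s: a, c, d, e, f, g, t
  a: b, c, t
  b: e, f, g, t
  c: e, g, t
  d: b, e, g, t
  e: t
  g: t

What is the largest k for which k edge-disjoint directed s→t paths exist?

6

Assign every edge capacity 1; by Menger, the answer equals the max flow.
Path s→t (+1); total 1.
Path s→a→t (+1); total 2.
Path s→c→t (+1); total 3.
Path s→d→t (+1); total 4.
Path s→e→t (+1); total 5.
Path s→g→t (+1); total 6.
No residual s→t path; max flow = 6.
Certifying cut of size 6: {s→a, s→c, s→d, s→e, s→g, s→t}.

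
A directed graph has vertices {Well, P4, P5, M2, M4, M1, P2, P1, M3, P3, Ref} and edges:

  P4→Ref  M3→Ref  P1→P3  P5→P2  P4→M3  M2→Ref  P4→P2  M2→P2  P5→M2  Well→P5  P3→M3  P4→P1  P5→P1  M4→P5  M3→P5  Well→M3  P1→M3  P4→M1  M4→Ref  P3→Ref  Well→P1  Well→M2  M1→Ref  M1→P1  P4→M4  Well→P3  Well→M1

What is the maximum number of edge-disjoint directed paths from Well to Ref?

Assign every edge capacity 1; by Menger, the answer equals the max flow.
Path Well→M2→Ref (+1); total 1.
Path Well→M1→Ref (+1); total 2.
Path Well→M3→Ref (+1); total 3.
Path Well→P3→Ref (+1); total 4.
No residual Well→Ref path; max flow = 4.
Certifying cut of size 4: {M2→Ref, M3→Ref, P3→Ref, Well→M1}.

4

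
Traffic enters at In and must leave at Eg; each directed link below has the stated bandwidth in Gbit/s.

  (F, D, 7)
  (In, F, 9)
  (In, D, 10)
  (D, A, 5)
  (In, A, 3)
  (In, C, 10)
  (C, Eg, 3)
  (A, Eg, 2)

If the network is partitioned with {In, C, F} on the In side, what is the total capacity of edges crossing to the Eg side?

Edges leaving {In, C, F}: In→D (10), In→A (3), C→Eg (3), F→D (7).
Cut capacity = 10 + 3 + 3 + 7 = 23.

23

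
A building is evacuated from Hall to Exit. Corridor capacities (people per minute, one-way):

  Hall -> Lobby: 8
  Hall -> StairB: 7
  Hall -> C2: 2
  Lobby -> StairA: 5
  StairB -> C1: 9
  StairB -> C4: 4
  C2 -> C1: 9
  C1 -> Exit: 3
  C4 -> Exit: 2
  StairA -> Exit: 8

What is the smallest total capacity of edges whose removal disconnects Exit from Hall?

10

Augment Hall→Lobby→StairA→Exit: bottleneck 5, flow now 5.
Augment Hall→StairB→C1→Exit: bottleneck 3, flow now 8.
Augment Hall→StairB→C4→Exit: bottleneck 2, flow now 10.
No augmenting path remains; maximum flow = 10.
By max-flow min-cut, the minimum cut capacity equals the max flow.
In the residual graph, reachable from Hall: {Hall, Lobby, StairB, C2, C1, C4}.
Min-cut edges: Lobby→StairA (5), C1→Exit (3), C4→Exit (2); capacity 5 + 3 + 2 = 10.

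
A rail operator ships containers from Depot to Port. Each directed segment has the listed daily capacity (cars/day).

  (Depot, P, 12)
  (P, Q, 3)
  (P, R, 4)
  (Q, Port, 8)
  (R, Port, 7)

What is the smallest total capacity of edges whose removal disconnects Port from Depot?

Augment Depot→P→Q→Port: bottleneck 3, flow now 3.
Augment Depot→P→R→Port: bottleneck 4, flow now 7.
No augmenting path remains; maximum flow = 7.
By max-flow min-cut, the minimum cut capacity equals the max flow.
In the residual graph, reachable from Depot: {Depot, P}.
Min-cut edges: P→Q (3), P→R (4); capacity 3 + 4 = 7.

7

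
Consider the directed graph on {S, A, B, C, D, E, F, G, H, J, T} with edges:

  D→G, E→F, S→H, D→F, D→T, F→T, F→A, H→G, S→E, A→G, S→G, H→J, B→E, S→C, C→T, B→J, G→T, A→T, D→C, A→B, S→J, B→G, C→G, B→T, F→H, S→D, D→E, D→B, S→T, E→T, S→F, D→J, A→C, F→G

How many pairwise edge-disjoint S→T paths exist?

Assign every edge capacity 1; by Menger, the answer equals the max flow.
Path S→T (+1); total 1.
Path S→C→T (+1); total 2.
Path S→D→T (+1); total 3.
Path S→E→T (+1); total 4.
Path S→F→T (+1); total 5.
Path S→G→T (+1); total 6.
No residual S→T path; max flow = 6.
Certifying cut of size 6: {G→T, S→C, S→D, S→E, S→F, S→T}.

6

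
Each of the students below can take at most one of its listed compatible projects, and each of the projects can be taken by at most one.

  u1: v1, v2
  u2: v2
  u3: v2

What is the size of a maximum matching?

2

Unit-capacity flow: source→left, listed edges, right→sink; max matching = max flow.
Augmenting path u1→v1 (+1); matched 1.
Augmenting path u2→v2 (+1); matched 2.
No augmenting path remains; maximum matching = 2.
König certificate: {u1, v2} is a vertex cover of size 2 (every listed pair touches it), so no matching can be larger.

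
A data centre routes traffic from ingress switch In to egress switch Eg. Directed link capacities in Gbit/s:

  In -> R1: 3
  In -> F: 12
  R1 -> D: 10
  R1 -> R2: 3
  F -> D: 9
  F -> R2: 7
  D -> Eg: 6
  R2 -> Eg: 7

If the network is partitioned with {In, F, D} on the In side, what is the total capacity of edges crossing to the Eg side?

16

Edges leaving {In, F, D}: In→R1 (3), F→R2 (7), D→Eg (6).
Cut capacity = 3 + 7 + 6 = 16.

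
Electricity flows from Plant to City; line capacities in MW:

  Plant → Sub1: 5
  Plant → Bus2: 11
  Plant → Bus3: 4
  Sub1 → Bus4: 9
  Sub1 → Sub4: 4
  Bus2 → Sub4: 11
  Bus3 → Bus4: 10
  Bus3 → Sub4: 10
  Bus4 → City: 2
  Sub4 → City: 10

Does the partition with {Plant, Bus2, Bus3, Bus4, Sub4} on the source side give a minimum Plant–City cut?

Given cut capacity: 5 + 2 + 10 = 17.
Augment Plant→Sub1→Bus4→City: bottleneck 2, flow now 2.
Augment Plant→Sub1→Sub4→City: bottleneck 3, flow now 5.
Augment Plant→Bus2→Sub4→City: bottleneck 7, flow now 12.
No augmenting path remains; maximum flow = 12.
In the residual graph, reachable from Plant: {Plant, Sub1, Bus2, Bus3, Bus4, Sub4}.
Min-cut edges: Bus4→City (2), Sub4→City (10); capacity 2 + 10 = 12.
Cut capacity 17 exceeds the max flow 12, so it is not minimum.

No — its capacity is 17, but the minimum cut has capacity 12.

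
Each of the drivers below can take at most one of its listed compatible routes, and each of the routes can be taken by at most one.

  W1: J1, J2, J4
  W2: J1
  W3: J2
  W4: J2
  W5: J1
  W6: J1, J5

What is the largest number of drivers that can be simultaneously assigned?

Unit-capacity flow: source→left, listed edges, right→sink; max matching = max flow.
Augmenting path W1→J1 (+1); matched 1.
Augmenting path W3→J2 (+1); matched 2.
Augmenting path W6→J5 (+1); matched 3.
Augmenting path W2→J1→W1→J4 (+1); matched 4.
No augmenting path remains; maximum matching = 4.
König certificate: {W1, W6, J1, J2} is a vertex cover of size 4 (every listed pair touches it), so no matching can be larger.

4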